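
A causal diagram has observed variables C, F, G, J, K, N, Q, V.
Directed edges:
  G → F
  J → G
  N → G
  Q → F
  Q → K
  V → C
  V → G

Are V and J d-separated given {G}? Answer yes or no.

Bayes-Ball from V | {G} reaches {C,J,N}.
J ∈ reach(V|{G}) ⇒ V ⊥̸ J | {G}.

No — V and J are d-connected given {G}.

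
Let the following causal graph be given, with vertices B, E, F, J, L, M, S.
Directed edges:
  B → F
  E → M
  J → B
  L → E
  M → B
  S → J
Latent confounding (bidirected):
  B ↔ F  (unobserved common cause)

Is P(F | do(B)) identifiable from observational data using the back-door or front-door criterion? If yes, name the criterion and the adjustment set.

desc(B)\{B}={F}; candidates ⊆ {E,J,L,M,S}.
B↔F: latent back-door arc(s) into B.
size 0: {}; under {} B still reaches {E,F,J,L,M,S} ∋ F.
size 1: {E}, {J}, {L} …(+2); under {E} B still reaches {F,J,M,S} ∋ F.
size 2: {E,J}, {E,L}, {E,M} …(+7); under {E,J} B still reaches {F,M} ∋ F.
B↔F cannot be blocked by any observed set — no back-door set.
No mediator lies on a directed B→…→F path.
Neither criterion identifies P(F|do(B)) in this graph.

P(F|do(B)): not identifiable (no BD/FD set).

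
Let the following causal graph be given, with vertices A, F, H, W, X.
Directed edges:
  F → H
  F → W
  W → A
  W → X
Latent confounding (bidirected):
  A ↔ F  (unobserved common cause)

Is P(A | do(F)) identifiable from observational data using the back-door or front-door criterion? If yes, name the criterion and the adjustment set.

desc(F)\{F}={A,H,W,X}; candidates ⊆ {—}.
F↔A: latent back-door arc(s) into F.
size 0: {}; under {} F still reaches {A} ∋ A.
F↔A cannot be blocked by any observed set — no back-door set.
{W}: (i) intercepts every directed F→A path; (ii) no back-door F→{W}; (iii) {F} blocks every back-door {W}→A. Front-door holds.
P(A|do(F)) = Σ_{W} P(W|F) Σ_{F'} P(A|W,F')P(F').

P(A|do(F)): frontdoor, adjust for {W}.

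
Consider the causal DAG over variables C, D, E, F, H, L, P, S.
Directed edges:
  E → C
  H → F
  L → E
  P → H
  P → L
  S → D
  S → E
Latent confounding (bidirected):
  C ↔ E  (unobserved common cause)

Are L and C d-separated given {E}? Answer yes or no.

Bayes-Ball from L | {E} reaches {C,D,F,H,P,S}.
C ∈ reach(L|{E}) ⇒ L ⊥̸ C | {E}.

No — L and C are d-connected given {E}.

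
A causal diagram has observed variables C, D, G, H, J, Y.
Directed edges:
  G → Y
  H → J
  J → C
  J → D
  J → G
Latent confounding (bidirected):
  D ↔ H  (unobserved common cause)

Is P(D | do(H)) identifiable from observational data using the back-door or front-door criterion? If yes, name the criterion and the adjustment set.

P(D|do(H)): frontdoor, adjust for {J}.

desc(H)\{H}={C,D,G,J,Y}; candidates ⊆ {—}.
H↔D: latent back-door arc(s) into H.
size 0: {}; under {} H still reaches {D} ∋ D.
H↔D cannot be blocked by any observed set — no back-door set.
{J}: (i) intercepts every directed H→D path; (ii) no back-door H→{J}; (iii) {H} blocks every back-door {J}→D. Front-door holds.
P(D|do(H)) = Σ_{J} P(J|H) Σ_{H'} P(D|J,H')P(H').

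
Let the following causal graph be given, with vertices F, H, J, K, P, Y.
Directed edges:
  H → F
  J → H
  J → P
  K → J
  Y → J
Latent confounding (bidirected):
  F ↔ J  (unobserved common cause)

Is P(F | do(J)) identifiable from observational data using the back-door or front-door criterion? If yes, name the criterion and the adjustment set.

P(F|do(J)): frontdoor, adjust for {H}.

desc(J)\{J}={F,H,P}; candidates ⊆ {K,Y}.
J↔F: latent back-door arc(s) into J.
size 0: {}; under {} J still reaches {F,K,Y} ∋ F.
size 1: {K}, {Y}; under {K} J still reaches {F,Y} ∋ F.
size 2: {K,Y}; under {K,Y} J still reaches {F} ∋ F.
J↔F cannot be blocked by any observed set — no back-door set.
{H}: (i) intercepts every directed J→F path; (ii) no back-door J→{H}; (iii) {J} blocks every back-door {H}→F. Front-door holds.
P(F|do(J)) = Σ_{H} P(H|J) Σ_{J'} P(F|H,J')P(J').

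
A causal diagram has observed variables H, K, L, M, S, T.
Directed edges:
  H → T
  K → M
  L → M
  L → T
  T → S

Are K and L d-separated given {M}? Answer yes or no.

No — K and L are d-connected given {M}.

Bayes-Ball from K | {M} reaches {L,S,T}.
L ∈ reach(K|{M}) ⇒ K ⊥̸ L | {M}.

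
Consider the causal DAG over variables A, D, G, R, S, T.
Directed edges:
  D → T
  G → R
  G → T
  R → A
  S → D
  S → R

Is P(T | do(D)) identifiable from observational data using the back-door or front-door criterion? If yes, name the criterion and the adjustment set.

desc(D)\{D}={T}; candidates ⊆ {A,G,R,S}.
∅: D⊥T given ∅ in G with D→· removed — back-door holds.
P(T|do(D)) = P(T|D) — no adjustment needed.

P(T|do(D)): backdoor, adjust for ∅.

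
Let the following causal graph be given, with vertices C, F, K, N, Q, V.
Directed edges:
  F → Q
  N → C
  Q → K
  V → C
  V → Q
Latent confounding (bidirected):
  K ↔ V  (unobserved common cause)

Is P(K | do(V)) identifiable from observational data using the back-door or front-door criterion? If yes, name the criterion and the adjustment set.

P(K|do(V)): frontdoor, adjust for {Q}.

desc(V)\{V}={C,K,Q}; candidates ⊆ {F,N}.
V↔K: latent back-door arc(s) into V.
size 0: {}; under {} V still reaches {K} ∋ K.
size 1: {F}, {N}; under {F} V still reaches {K} ∋ K.
size 2: {F,N}; under {F,N} V still reaches {K} ∋ K.
V↔K cannot be blocked by any observed set — no back-door set.
{Q}: (i) intercepts every directed V→K path; (ii) no back-door V→{Q}; (iii) {V} blocks every back-door {Q}→K. Front-door holds.
P(K|do(V)) = Σ_{Q} P(Q|V) Σ_{V'} P(K|Q,V')P(V').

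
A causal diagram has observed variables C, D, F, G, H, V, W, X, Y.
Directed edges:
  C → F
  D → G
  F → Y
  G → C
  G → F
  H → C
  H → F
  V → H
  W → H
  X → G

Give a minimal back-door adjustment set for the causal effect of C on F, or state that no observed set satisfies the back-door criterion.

C→F: minimal back-door set {G, H}.

desc(C)\{C}={F,Y}; candidates ⊆ {D,G,H,V,W,X}.
size 0: {}; under {} C still reaches {D,F,G,H,V,W,X,Y} ∋ F.
size 1: {D}, {G}, {H} …(+3); under {D} C still reaches {F,G,H,V,W,X,Y} ∋ F.
{G,H}: C⊥F given {G,H} in G with C→· removed — back-door holds.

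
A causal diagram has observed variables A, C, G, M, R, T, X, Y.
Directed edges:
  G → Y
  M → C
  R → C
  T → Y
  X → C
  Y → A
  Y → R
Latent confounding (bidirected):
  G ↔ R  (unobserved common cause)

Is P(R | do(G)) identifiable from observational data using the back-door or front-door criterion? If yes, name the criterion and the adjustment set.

desc(G)\{G}={A,C,R,Y}; candidates ⊆ {M,T,X}.
G↔R: latent back-door arc(s) into G.
size 0: {}; under {} G still reaches {C,R} ∋ R.
size 1: {M}, {T}, {X}; under {M} G still reaches {C,R} ∋ R.
size 2: {M,T}, {M,X}, {T,X}; under {M,T} G still reaches {C,R} ∋ R.
G↔R cannot be blocked by any observed set — no back-door set.
{Y}: (i) intercepts every directed G→R path; (ii) no back-door G→{Y}; (iii) {G} blocks every back-door {Y}→R. Front-door holds.
P(R|do(G)) = Σ_{Y} P(Y|G) Σ_{G'} P(R|Y,G')P(G').

P(R|do(G)): frontdoor, adjust for {Y}.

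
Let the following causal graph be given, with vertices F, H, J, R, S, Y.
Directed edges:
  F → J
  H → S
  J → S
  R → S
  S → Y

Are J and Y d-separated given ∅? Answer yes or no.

Bayes-Ball from J | ∅ reaches {F,S,Y}.
Y ∈ reach(J|∅) ⇒ J ⊥̸ Y | ∅.

No — J and Y are d-connected given ∅.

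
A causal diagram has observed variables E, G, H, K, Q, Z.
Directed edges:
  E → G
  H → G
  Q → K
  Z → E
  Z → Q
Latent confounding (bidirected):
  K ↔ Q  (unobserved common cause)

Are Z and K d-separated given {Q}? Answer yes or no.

No — Z and K are d-connected given {Q}.

Bayes-Ball from Z | {Q} reaches {E,G,K}.
K ∈ reach(Z|{Q}) ⇒ Z ⊥̸ K | {Q}.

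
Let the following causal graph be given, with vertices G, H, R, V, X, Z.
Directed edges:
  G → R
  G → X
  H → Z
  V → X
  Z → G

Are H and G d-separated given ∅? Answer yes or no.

No — H and G are d-connected given ∅.

Bayes-Ball from H | ∅ reaches {G,R,X,Z}.
G ∈ reach(H|∅) ⇒ H ⊥̸ G | ∅.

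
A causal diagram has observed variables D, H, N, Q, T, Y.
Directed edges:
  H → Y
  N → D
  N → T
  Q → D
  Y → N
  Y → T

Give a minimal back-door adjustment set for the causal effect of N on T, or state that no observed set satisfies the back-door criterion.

N→T: minimal back-door set {Y}.

desc(N)\{N}={D,T}; candidates ⊆ {H,Q,Y}.
size 0: {}; under {} N still reaches {H,T,Y} ∋ T.
{Y}: N⊥T given {Y} in G with N→· removed — back-door holds.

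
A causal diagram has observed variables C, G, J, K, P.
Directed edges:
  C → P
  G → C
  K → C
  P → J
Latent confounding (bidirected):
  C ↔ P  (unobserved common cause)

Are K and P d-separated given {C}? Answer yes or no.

Bayes-Ball from K | {C} reaches {G,J,P}.
P ∈ reach(K|{C}) ⇒ K ⊥̸ P | {C}.

No — K and P are d-connected given {C}.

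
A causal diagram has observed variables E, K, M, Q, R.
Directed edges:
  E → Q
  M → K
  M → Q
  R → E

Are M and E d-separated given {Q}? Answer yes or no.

Bayes-Ball from M | {Q} reaches {E,K,R}.
E ∈ reach(M|{Q}) ⇒ M ⊥̸ E | {Q}.

No — M and E are d-connected given {Q}.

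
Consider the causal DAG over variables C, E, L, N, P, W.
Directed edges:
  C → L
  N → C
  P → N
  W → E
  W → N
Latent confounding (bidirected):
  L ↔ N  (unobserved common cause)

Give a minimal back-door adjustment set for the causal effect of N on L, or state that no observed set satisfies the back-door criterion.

N→L: no observed back-door set.

desc(N)\{N}={C,L}; candidates ⊆ {E,P,W}.
N↔L: latent back-door arc(s) into N.
size 0: {}; under {} N still reaches {E,L,P,W} ∋ L.
size 1: {E}, {P}, {W}; under {E} N still reaches {L,P,W} ∋ L.
size 2: {E,P}, {E,W}, {P,W}; under {E,P} N still reaches {L,W} ∋ L.
N↔L cannot be blocked by any observed set — no back-door set.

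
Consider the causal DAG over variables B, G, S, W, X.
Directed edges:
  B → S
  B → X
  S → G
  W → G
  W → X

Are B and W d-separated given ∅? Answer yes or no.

Bayes-Ball from B | ∅ reaches {G,S,X}.
W ∉ reach(B|∅) ⇒ B ⊥ W | ∅.

Yes — B ⊥ W | ∅.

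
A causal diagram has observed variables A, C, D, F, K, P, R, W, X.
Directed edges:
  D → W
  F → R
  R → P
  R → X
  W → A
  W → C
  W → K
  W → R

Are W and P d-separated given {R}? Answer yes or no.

Bayes-Ball from W | {R} reaches {A,C,D,F,K}.
P ∉ reach(W|{R}) ⇒ W ⊥ P | {R}.

Yes — W ⊥ P | {R}.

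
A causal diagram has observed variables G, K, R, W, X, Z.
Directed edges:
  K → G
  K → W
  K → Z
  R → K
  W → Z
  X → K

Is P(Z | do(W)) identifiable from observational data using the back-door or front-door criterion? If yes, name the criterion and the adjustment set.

P(Z|do(W)): backdoor, adjust for {K}.

desc(W)\{W}={Z}; candidates ⊆ {G,K,R,X}.
size 0: {}; under {} W still reaches {G,K,R,X,Z} ∋ Z.
{K}: W⊥Z given {K} in G with W→· removed — back-door holds.
P(Z|do(W)) = Σ_{K} P(Z|W,K)·P(K).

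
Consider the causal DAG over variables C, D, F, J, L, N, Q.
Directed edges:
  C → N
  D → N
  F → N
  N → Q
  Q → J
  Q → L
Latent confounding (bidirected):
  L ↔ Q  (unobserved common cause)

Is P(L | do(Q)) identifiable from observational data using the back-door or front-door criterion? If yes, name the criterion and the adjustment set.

desc(Q)\{Q}={J,L}; candidates ⊆ {C,D,F,N}.
Q↔L: latent back-door arc(s) into Q.
size 0: {}; under {} Q still reaches {C,D,F,L,N} ∋ L.
size 1: {C}, {D}, {F} …(+1); under {C} Q still reaches {D,F,L,N} ∋ L.
size 2: {C,D}, {C,F}, {C,N} …(+3); under {C,D} Q still reaches {F,L,N} ∋ L.
Q↔L cannot be blocked by any observed set — no back-door set.
No mediator lies on a directed Q→…→L path.
Neither criterion identifies P(L|do(Q)) in this graph.

P(L|do(Q)): not identifiable (no BD/FD set).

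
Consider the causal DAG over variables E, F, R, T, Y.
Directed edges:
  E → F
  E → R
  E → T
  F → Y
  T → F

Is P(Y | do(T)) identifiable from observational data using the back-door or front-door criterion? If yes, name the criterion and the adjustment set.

P(Y|do(T)): backdoor, adjust for {E}.

desc(T)\{T}={F,Y}; candidates ⊆ {E,R}.
size 0: {}; under {} T still reaches {E,F,R,Y} ∋ Y.
{E}: T⊥Y given {E} in G with T→· removed — back-door holds.
P(Y|do(T)) = Σ_{E} P(Y|T,E)·P(E).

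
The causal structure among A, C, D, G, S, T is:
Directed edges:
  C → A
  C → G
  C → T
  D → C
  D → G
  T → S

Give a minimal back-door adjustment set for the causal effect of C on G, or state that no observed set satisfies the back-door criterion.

desc(C)\{C}={A,G,S,T}; candidates ⊆ {D}.
size 0: {}; under {} C still reaches {D,G} ∋ G.
{D}: C⊥G given {D} in G with C→· removed — back-door holds.

C→G: minimal back-door set {D}.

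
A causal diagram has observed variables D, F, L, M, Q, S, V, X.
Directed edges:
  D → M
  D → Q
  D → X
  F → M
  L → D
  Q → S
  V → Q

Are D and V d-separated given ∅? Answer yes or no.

Bayes-Ball from D | ∅ reaches {L,M,Q,S,X}.
V ∉ reach(D|∅) ⇒ D ⊥ V | ∅.

Yes — D ⊥ V | ∅.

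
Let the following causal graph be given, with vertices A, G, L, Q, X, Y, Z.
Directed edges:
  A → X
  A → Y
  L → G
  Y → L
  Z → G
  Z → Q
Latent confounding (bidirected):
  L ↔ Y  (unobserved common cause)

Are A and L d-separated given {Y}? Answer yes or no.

Bayes-Ball from A | {Y} reaches {G,L,X}.
L ∈ reach(A|{Y}) ⇒ A ⊥̸ L | {Y}.

No — A and L are d-connected given {Y}.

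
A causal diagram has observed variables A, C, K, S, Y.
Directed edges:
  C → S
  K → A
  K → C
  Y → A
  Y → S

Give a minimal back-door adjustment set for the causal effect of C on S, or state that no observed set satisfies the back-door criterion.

C→S: minimal back-door set ∅.

desc(C)\{C}={S}; candidates ⊆ {A,K,Y}.
∅: C⊥S given ∅ in G with C→· removed — back-door holds.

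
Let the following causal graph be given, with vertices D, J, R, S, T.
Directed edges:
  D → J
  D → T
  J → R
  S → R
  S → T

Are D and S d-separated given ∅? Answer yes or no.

Yes — D ⊥ S | ∅.

Bayes-Ball from D | ∅ reaches {J,R,T}.
S ∉ reach(D|∅) ⇒ D ⊥ S | ∅.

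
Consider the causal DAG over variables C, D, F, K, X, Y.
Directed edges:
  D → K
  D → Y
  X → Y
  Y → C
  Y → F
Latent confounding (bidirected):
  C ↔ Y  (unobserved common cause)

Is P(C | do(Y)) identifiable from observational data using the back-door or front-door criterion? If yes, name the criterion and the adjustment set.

P(C|do(Y)): not identifiable (no BD/FD set).

desc(Y)\{Y}={C,F}; candidates ⊆ {D,K,X}.
Y↔C: latent back-door arc(s) into Y.
size 0: {}; under {} Y still reaches {C,D,K,X} ∋ C.
size 1: {D}, {K}, {X}; under {D} Y still reaches {C,X} ∋ C.
size 2: {D,K}, {D,X}, {K,X}; under {D,K} Y still reaches {C,X} ∋ C.
Y↔C cannot be blocked by any observed set — no back-door set.
No mediator lies on a directed Y→…→C path.
Neither criterion identifies P(C|do(Y)) in this graph.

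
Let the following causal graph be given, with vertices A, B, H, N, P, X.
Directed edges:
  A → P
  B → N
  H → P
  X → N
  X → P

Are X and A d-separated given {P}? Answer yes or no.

No — X and A are d-connected given {P}.

Bayes-Ball from X | {P} reaches {A,H,N}.
A ∈ reach(X|{P}) ⇒ X ⊥̸ A | {P}.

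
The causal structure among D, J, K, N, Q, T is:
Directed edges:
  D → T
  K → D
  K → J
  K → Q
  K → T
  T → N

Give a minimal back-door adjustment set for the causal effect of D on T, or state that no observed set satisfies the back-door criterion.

desc(D)\{D}={N,T}; candidates ⊆ {J,K,Q}.
size 0: {}; under {} D still reaches {J,K,N,Q,T} ∋ T.
{K}: D⊥T given {K} in G with D→· removed — back-door holds.

D→T: minimal back-door set {K}.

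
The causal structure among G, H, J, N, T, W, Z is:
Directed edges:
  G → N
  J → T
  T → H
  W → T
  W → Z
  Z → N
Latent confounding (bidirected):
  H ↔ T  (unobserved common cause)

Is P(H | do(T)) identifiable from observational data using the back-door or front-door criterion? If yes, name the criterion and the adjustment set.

desc(T)\{T}={H}; candidates ⊆ {G,J,N,W,Z}.
T↔H: latent back-door arc(s) into T.
size 0: {}; under {} T still reaches {H,J,N,W,Z} ∋ H.
size 1: {G}, {J}, {N} …(+2); under {G} T still reaches {H,J,N,W,Z} ∋ H.
size 2: {G,J}, {G,N}, {G,W} …(+7); under {G,J} T still reaches {H,N,W,Z} ∋ H.
T↔H cannot be blocked by any observed set — no back-door set.
No mediator lies on a directed T→…→H path.
Neither criterion identifies P(H|do(T)) in this graph.

P(H|do(T)): not identifiable (no BD/FD set).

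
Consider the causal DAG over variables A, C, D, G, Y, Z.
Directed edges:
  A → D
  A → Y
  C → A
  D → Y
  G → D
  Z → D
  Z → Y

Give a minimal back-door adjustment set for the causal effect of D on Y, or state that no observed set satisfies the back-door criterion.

desc(D)\{D}={Y}; candidates ⊆ {A,C,G,Z}.
size 0: {}; under {} D still reaches {A,C,G,Y,Z} ∋ Y.
size 1: {A}, {C}, {G} …(+1); under {A} D still reaches {G,Y,Z} ∋ Y.
{A,Z}: D⊥Y given {A,Z} in G with D→· removed — back-door holds.

D→Y: minimal back-door set {A, Z}.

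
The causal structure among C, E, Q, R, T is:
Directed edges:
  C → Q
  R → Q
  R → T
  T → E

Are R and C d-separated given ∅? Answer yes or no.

Yes — R ⊥ C | ∅.

Bayes-Ball from R | ∅ reaches {E,Q,T}.
C ∉ reach(R|∅) ⇒ R ⊥ C | ∅.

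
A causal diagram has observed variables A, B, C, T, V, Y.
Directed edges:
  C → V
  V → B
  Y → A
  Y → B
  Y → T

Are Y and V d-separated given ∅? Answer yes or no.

Bayes-Ball from Y | ∅ reaches {A,B,T}.
V ∉ reach(Y|∅) ⇒ Y ⊥ V | ∅.

Yes — Y ⊥ V | ∅.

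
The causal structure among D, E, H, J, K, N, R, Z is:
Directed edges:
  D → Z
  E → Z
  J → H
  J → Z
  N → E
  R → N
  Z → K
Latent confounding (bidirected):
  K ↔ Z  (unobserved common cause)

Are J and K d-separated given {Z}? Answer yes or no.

Bayes-Ball from J | {Z} reaches {D,E,H,K,N,R}.
K ∈ reach(J|{Z}) ⇒ J ⊥̸ K | {Z}.

No — J and K are d-connected given {Z}.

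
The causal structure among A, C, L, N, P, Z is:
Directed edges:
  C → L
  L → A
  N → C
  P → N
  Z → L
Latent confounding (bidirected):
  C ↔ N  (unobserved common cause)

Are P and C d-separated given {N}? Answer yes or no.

No — P and C are d-connected given {N}.

Bayes-Ball from P | {N} reaches {A,C,L}.
C ∈ reach(P|{N}) ⇒ P ⊥̸ C | {N}.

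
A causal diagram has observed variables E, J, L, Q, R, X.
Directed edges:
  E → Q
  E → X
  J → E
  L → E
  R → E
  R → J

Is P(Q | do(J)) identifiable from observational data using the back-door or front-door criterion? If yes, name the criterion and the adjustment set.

desc(J)\{J}={E,Q,X}; candidates ⊆ {L,R}.
size 0: {}; under {} J still reaches {E,Q,R,X} ∋ Q.
{R}: J⊥Q given {R} in G with J→· removed — back-door holds.
P(Q|do(J)) = Σ_{R} P(Q|J,R)·P(R).

P(Q|do(J)): backdoor, adjust for {R}.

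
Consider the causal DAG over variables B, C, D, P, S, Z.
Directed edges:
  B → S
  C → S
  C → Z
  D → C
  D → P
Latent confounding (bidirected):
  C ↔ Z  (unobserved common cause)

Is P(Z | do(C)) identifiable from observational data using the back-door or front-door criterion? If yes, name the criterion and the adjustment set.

P(Z|do(C)): not identifiable (no BD/FD set).

desc(C)\{C}={S,Z}; candidates ⊆ {B,D,P}.
C↔Z: latent back-door arc(s) into C.
size 0: {}; under {} C still reaches {D,P,Z} ∋ Z.
size 1: {B}, {D}, {P}; under {B} C still reaches {D,P,Z} ∋ Z.
size 2: {B,D}, {B,P}, {D,P}; under {B,D} C still reaches {Z} ∋ Z.
C↔Z cannot be blocked by any observed set — no back-door set.
No mediator lies on a directed C→…→Z path.
Neither criterion identifies P(Z|do(C)) in this graph.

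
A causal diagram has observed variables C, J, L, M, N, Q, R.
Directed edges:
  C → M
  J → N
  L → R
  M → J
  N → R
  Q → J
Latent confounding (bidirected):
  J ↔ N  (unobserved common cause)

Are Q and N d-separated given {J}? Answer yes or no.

Bayes-Ball from Q | {J} reaches {C,M,N,R}.
N ∈ reach(Q|{J}) ⇒ Q ⊥̸ N | {J}.

No — Q and N are d-connected given {J}.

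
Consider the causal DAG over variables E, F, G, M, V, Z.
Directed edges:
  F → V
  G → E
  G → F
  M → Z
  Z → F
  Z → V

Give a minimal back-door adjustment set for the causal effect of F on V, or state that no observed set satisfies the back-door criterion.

F→V: minimal back-door set {Z}.

desc(F)\{F}={V}; candidates ⊆ {E,G,M,Z}.
size 0: {}; under {} F still reaches {E,G,M,V,Z} ∋ V.
{Z}: F⊥V given {Z} in G with F→· removed — back-door holds.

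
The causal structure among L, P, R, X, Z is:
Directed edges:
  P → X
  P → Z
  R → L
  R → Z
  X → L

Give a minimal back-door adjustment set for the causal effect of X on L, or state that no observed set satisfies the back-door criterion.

desc(X)\{X}={L}; candidates ⊆ {P,R,Z}.
∅: X⊥L given ∅ in G with X→· removed — back-door holds.

X→L: minimal back-door set ∅.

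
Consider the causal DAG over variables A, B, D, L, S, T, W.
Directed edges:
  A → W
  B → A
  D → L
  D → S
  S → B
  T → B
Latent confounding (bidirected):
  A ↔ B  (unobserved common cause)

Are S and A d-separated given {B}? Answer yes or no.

No — S and A are d-connected given {B}.

Bayes-Ball from S | {B} reaches {A,D,L,T,W}.
A ∈ reach(S|{B}) ⇒ S ⊥̸ A | {B}.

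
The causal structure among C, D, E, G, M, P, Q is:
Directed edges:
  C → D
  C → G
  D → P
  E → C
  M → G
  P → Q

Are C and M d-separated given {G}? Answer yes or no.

Bayes-Ball from C | {G} reaches {D,E,M,P,Q}.
M ∈ reach(C|{G}) ⇒ C ⊥̸ M | {G}.

No — C and M are d-connected given {G}.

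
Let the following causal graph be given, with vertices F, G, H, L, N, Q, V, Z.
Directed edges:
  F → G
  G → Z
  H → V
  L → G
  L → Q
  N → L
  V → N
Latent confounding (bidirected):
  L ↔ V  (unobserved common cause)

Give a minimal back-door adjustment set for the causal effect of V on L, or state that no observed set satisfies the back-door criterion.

V→L: no observed back-door set.

desc(V)\{V}={G,L,N,Q,Z}; candidates ⊆ {F,H}.
V↔L: latent back-door arc(s) into V.
size 0: {}; under {} V still reaches {G,H,L,Q,Z} ∋ L.
size 1: {F}, {H}; under {F} V still reaches {G,H,L,Q,Z} ∋ L.
size 2: {F,H}; under {F,H} V still reaches {G,L,Q,Z} ∋ L.
V↔L cannot be blocked by any observed set — no back-door set.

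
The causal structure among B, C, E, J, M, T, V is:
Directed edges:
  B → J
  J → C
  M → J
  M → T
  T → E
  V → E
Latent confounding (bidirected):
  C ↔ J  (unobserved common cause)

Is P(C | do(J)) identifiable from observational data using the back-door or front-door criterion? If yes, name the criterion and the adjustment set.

P(C|do(J)): not identifiable (no BD/FD set).

desc(J)\{J}={C}; candidates ⊆ {B,E,M,T,V}.
J↔C: latent back-door arc(s) into J.
size 0: {}; under {} J still reaches {B,C,E,M,T} ∋ C.
size 1: {B}, {E}, {M} …(+2); under {B} J still reaches {C,E,M,T} ∋ C.
size 2: {B,E}, {B,M}, {B,T} …(+7); under {B,E} J still reaches {C,M,T,V} ∋ C.
J↔C cannot be blocked by any observed set — no back-door set.
No mediator lies on a directed J→…→C path.
Neither criterion identifies P(C|do(J)) in this graph.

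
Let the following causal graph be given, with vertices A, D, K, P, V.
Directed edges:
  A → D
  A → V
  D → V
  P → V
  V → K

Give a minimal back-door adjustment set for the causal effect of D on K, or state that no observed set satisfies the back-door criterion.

desc(D)\{D}={K,V}; candidates ⊆ {A,P}.
size 0: {}; under {} D still reaches {A,K,V} ∋ K.
{A}: D⊥K given {A} in G with D→· removed — back-door holds.

D→K: minimal back-door set {A}.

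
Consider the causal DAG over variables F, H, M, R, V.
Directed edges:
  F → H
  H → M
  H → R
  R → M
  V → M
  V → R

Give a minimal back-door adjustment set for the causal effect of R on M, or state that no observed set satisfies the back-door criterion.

R→M: minimal back-door set {H, V}.

desc(R)\{R}={M}; candidates ⊆ {F,H,V}.
size 0: {}; under {} R still reaches {F,H,M,V} ∋ M.
size 1: {F}, {H}, {V}; under {F} R still reaches {H,M,V} ∋ M.
{H,V}: R⊥M given {H,V} in G with R→· removed — back-door holds.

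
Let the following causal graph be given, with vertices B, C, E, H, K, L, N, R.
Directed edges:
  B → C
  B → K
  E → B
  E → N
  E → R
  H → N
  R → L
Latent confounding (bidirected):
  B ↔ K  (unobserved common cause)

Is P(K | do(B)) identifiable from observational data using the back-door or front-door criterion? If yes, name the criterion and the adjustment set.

desc(B)\{B}={C,K}; candidates ⊆ {E,H,L,N,R}.
B↔K: latent back-door arc(s) into B.
size 0: {}; under {} B still reaches {E,K,L,N,R} ∋ K.
size 1: {E}, {H}, {L} …(+2); under {E} B still reaches {K} ∋ K.
size 2: {E,H}, {E,L}, {E,N} …(+7); under {E,H} B still reaches {K} ∋ K.
B↔K cannot be blocked by any observed set — no back-door set.
No mediator lies on a directed B→…→K path.
Neither criterion identifies P(K|do(B)) in this graph.

P(K|do(B)): not identifiable (no BD/FD set).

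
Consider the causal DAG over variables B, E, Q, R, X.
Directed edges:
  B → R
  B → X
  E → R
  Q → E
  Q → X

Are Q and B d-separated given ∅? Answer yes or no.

Bayes-Ball from Q | ∅ reaches {E,R,X}.
B ∉ reach(Q|∅) ⇒ Q ⊥ B | ∅.

Yes — Q ⊥ B | ∅.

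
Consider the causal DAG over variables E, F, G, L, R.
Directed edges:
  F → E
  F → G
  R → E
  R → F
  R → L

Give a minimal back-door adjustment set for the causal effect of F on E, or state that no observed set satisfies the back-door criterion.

desc(F)\{F}={E,G}; candidates ⊆ {L,R}.
size 0: {}; under {} F still reaches {E,L,R} ∋ E.
{R}: F⊥E given {R} in G with F→· removed — back-door holds.

F→E: minimal back-door set {R}.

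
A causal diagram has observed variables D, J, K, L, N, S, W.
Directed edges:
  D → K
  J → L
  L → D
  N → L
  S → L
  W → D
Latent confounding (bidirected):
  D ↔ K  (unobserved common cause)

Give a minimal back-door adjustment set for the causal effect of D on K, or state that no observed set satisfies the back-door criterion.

desc(D)\{D}={K}; candidates ⊆ {J,L,N,S,W}.
D↔K: latent back-door arc(s) into D.
size 0: {}; under {} D still reaches {J,K,L,N,S,W} ∋ K.
size 1: {J}, {L}, {N} …(+2); under {J} D still reaches {K,L,N,S,W} ∋ K.
size 2: {J,L}, {J,N}, {J,S} …(+7); under {J,L} D still reaches {K,W} ∋ K.
D↔K cannot be blocked by any observed set — no back-door set.

D→K: no observed back-door set.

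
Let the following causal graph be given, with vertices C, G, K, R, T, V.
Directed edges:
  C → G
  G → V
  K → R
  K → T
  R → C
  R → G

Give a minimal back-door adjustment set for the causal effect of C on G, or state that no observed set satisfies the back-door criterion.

desc(C)\{C}={G,V}; candidates ⊆ {K,R,T}.
size 0: {}; under {} C still reaches {G,K,R,T,V} ∋ G.
{R}: C⊥G given {R} in G with C→· removed — back-door holds.

C→G: minimal back-door set {R}.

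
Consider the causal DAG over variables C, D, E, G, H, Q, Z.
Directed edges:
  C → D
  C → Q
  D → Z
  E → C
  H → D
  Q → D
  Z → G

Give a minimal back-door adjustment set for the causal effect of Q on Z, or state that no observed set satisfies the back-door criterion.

Q→Z: minimal back-door set {C}.

desc(Q)\{Q}={D,G,Z}; candidates ⊆ {C,E,H}.
size 0: {}; under {} Q still reaches {C,D,E,G,Z} ∋ Z.
{C}: Q⊥Z given {C} in G with Q→· removed — back-door holds.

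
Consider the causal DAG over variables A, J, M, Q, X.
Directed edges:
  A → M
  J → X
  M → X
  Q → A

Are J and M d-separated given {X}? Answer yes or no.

No — J and M are d-connected given {X}.

Bayes-Ball from J | {X} reaches {A,M,Q}.
M ∈ reach(J|{X}) ⇒ J ⊥̸ M | {X}.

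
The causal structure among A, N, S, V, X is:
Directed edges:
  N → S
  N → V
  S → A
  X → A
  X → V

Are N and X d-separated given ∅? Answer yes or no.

Yes — N ⊥ X | ∅.

Bayes-Ball from N | ∅ reaches {A,S,V}.
X ∉ reach(N|∅) ⇒ N ⊥ X | ∅.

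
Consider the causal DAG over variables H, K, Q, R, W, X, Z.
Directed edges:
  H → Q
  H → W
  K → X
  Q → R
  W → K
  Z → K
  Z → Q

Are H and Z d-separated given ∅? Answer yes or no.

Bayes-Ball from H | ∅ reaches {K,Q,R,W,X}.
Z ∉ reach(H|∅) ⇒ H ⊥ Z | ∅.

Yes — H ⊥ Z | ∅.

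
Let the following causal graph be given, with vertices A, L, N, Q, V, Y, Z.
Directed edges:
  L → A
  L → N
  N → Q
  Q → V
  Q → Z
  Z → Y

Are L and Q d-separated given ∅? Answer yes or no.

No — L and Q are d-connected given ∅.

Bayes-Ball from L | ∅ reaches {A,N,Q,V,Y,Z}.
Q ∈ reach(L|∅) ⇒ L ⊥̸ Q | ∅.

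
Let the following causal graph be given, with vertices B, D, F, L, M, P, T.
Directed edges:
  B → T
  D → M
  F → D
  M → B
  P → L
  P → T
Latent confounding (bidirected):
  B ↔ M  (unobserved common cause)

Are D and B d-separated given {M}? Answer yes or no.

No — D and B are d-connected given {M}.

Bayes-Ball from D | {M} reaches {B,F,T}.
B ∈ reach(D|{M}) ⇒ D ⊥̸ B | {M}.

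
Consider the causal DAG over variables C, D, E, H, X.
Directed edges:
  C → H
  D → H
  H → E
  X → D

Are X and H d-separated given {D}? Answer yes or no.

Bayes-Ball from X | {D} reaches ∅.
H ∉ reach(X|{D}) ⇒ X ⊥ H | {D}.

Yes — X ⊥ H | {D}.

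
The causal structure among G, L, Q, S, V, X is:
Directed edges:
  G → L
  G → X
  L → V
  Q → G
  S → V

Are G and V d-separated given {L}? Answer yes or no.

Yes — G ⊥ V | {L}.

Bayes-Ball from G | {L} reaches {Q,X}.
V ∉ reach(G|{L}) ⇒ G ⊥ V | {L}.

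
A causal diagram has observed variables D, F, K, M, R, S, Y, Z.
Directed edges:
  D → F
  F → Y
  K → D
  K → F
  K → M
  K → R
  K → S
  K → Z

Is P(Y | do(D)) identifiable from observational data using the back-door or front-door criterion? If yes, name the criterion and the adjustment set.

desc(D)\{D}={F,Y}; candidates ⊆ {K,M,R,S,Z}.
size 0: {}; under {} D still reaches {F,K,M,R,S,Y,Z} ∋ Y.
{K}: D⊥Y given {K} in G with D→· removed — back-door holds.
P(Y|do(D)) = Σ_{K} P(Y|D,K)·P(K).

P(Y|do(D)): backdoor, adjust for {K}.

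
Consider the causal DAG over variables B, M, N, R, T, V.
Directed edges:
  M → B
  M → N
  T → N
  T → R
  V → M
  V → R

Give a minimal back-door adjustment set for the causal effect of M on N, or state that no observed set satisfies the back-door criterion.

M→N: minimal back-door set ∅.

desc(M)\{M}={B,N}; candidates ⊆ {R,T,V}.
∅: M⊥N given ∅ in G with M→· removed — back-door holds.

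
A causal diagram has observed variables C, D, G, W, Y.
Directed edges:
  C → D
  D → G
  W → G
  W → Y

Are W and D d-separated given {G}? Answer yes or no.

No — W and D are d-connected given {G}.

Bayes-Ball from W | {G} reaches {C,D,Y}.
D ∈ reach(W|{G}) ⇒ W ⊥̸ D | {G}.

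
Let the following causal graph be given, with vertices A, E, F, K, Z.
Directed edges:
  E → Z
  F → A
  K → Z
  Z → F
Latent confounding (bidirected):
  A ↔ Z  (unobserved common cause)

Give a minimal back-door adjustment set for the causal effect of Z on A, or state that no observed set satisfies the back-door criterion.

Z→A: no observed back-door set.

desc(Z)\{Z}={A,F}; candidates ⊆ {E,K}.
Z↔A: latent back-door arc(s) into Z.
size 0: {}; under {} Z still reaches {A,E,K} ∋ A.
size 1: {E}, {K}; under {E} Z still reaches {A,K} ∋ A.
size 2: {E,K}; under {E,K} Z still reaches {A} ∋ A.
Z↔A cannot be blocked by any observed set — no back-door set.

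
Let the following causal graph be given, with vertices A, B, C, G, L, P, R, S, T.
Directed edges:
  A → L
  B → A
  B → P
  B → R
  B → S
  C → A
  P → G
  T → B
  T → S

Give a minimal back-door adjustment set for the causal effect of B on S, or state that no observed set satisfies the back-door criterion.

desc(B)\{B}={A,G,L,P,R,S}; candidates ⊆ {C,T}.
size 0: {}; under {} B still reaches {S,T} ∋ S.
{T}: B⊥S given {T} in G with B→· removed — back-door holds.

B→S: minimal back-door set {T}.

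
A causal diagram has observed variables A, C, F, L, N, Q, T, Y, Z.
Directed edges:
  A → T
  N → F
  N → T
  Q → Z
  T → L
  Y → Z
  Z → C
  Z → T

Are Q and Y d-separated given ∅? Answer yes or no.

Yes — Q ⊥ Y | ∅.

Bayes-Ball from Q | ∅ reaches {C,L,T,Z}.
Y ∉ reach(Q|∅) ⇒ Q ⊥ Y | ∅.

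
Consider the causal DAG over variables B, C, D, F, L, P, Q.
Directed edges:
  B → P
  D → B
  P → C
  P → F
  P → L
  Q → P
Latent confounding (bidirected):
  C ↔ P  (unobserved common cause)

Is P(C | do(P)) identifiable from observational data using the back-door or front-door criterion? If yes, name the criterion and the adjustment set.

desc(P)\{P}={C,F,L}; candidates ⊆ {B,D,Q}.
P↔C: latent back-door arc(s) into P.
size 0: {}; under {} P still reaches {B,C,D,Q} ∋ C.
size 1: {B}, {D}, {Q}; under {B} P still reaches {C,Q} ∋ C.
size 2: {B,D}, {B,Q}, {D,Q}; under {B,D} P still reaches {C,Q} ∋ C.
P↔C cannot be blocked by any observed set — no back-door set.
No mediator lies on a directed P→…→C path.
Neither criterion identifies P(C|do(P)) in this graph.

P(C|do(P)): not identifiable (no BD/FD set).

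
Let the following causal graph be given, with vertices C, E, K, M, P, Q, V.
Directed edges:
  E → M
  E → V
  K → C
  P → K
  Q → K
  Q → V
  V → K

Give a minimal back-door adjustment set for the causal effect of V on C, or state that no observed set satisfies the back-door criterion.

desc(V)\{V}={C,K}; candidates ⊆ {E,M,P,Q}.
size 0: {}; under {} V still reaches {C,E,K,M,Q} ∋ C.
{Q}: V⊥C given {Q} in G with V→· removed — back-door holds.

V→C: minimal back-door set {Q}.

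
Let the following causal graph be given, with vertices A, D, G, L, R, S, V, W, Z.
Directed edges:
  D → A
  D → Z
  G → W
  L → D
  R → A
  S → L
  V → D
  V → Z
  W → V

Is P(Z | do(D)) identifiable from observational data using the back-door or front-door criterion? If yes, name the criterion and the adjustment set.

P(Z|do(D)): backdoor, adjust for {V}.

desc(D)\{D}={A,Z}; candidates ⊆ {G,L,R,S,V,W}.
size 0: {}; under {} D still reaches {G,L,S,V,W,Z} ∋ Z.
{V}: D⊥Z given {V} in G with D→· removed — back-door holds.
P(Z|do(D)) = Σ_{V} P(Z|D,V)·P(V).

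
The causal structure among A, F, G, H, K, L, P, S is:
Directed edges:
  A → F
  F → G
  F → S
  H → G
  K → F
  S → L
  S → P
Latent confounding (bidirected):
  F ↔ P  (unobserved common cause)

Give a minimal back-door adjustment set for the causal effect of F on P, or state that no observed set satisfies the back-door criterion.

F→P: no observed back-door set.

desc(F)\{F}={G,L,P,S}; candidates ⊆ {A,H,K}.
F↔P: latent back-door arc(s) into F.
size 0: {}; under {} F still reaches {A,K,P} ∋ P.
size 1: {A}, {H}, {K}; under {A} F still reaches {K,P} ∋ P.
size 2: {A,H}, {A,K}, {H,K}; under {A,H} F still reaches {K,P} ∋ P.
F↔P cannot be blocked by any observed set — no back-door set.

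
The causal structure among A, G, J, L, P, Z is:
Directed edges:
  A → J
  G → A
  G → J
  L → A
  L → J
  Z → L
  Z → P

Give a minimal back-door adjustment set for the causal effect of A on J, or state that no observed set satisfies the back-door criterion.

desc(A)\{A}={J}; candidates ⊆ {G,L,P,Z}.
size 0: {}; under {} A still reaches {G,J,L,P,Z} ∋ J.
size 1: {G}, {L}, {P} …(+1); under {G} A still reaches {J,L,P,Z} ∋ J.
{G,L}: A⊥J given {G,L} in G with A→· removed — back-door holds.

A→J: minimal back-door set {G, L}.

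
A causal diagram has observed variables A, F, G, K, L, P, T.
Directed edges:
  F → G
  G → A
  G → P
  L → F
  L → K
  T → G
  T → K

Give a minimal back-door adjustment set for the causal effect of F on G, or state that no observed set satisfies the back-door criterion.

F→G: minimal back-door set ∅.

desc(F)\{F}={A,G,P}; candidates ⊆ {K,L,T}.
∅: F⊥G given ∅ in G with F→· removed — back-door holds.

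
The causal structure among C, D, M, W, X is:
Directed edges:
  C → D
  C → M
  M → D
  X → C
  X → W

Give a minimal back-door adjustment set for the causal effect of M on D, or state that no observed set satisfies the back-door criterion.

desc(M)\{M}={D}; candidates ⊆ {C,W,X}.
size 0: {}; under {} M still reaches {C,D,W,X} ∋ D.
{C}: M⊥D given {C} in G with M→· removed — back-door holds.

M→D: minimal back-door set {C}.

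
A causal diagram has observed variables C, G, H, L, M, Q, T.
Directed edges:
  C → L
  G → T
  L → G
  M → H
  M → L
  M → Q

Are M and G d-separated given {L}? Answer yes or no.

Bayes-Ball from M | {L} reaches {C,H,Q}.
G ∉ reach(M|{L}) ⇒ M ⊥ G | {L}.

Yes — M ⊥ G | {L}.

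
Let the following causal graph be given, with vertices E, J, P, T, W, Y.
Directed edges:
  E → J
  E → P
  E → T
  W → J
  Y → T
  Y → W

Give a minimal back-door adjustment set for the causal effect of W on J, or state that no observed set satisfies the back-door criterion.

W→J: minimal back-door set ∅.

desc(W)\{W}={J}; candidates ⊆ {E,P,T,Y}.
∅: W⊥J given ∅ in G with W→· removed — back-door holds.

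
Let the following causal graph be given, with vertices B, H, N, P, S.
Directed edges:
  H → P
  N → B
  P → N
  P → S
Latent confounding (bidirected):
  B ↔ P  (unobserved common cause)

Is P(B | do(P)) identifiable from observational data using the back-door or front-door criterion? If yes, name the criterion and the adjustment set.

P(B|do(P)): frontdoor, adjust for {N}.

desc(P)\{P}={B,N,S}; candidates ⊆ {H}.
P↔B: latent back-door arc(s) into P.
size 0: {}; under {} P still reaches {B,H} ∋ B.
size 1: {H}; under {H} P still reaches {B} ∋ B.
P↔B cannot be blocked by any observed set — no back-door set.
{N}: (i) intercepts every directed P→B path; (ii) no back-door P→{N}; (iii) {P} blocks every back-door {N}→B. Front-door holds.
P(B|do(P)) = Σ_{N} P(N|P) Σ_{P'} P(B|N,P')P(P').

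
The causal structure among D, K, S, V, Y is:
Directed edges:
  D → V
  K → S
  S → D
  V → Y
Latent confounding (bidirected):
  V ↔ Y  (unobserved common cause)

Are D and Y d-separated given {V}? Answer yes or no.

Bayes-Ball from D | {V} reaches {K,S,Y}.
Y ∈ reach(D|{V}) ⇒ D ⊥̸ Y | {V}.

No — D and Y are d-connected given {V}.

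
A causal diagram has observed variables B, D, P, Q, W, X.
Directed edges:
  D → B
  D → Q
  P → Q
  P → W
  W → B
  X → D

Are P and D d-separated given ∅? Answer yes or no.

Yes — P ⊥ D | ∅.

Bayes-Ball from P | ∅ reaches {B,Q,W}.
D ∉ reach(P|∅) ⇒ P ⊥ D | ∅.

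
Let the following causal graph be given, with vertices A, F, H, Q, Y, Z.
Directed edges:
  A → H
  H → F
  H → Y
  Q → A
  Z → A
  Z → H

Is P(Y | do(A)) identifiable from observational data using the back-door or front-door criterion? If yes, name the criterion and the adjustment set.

P(Y|do(A)): backdoor, adjust for {Z}.

desc(A)\{A}={F,H,Y}; candidates ⊆ {Q,Z}.
size 0: {}; under {} A still reaches {F,H,Q,Y,Z} ∋ Y.
{Z}: A⊥Y given {Z} in G with A→· removed — back-door holds.
P(Y|do(A)) = Σ_{Z} P(Y|A,Z)·P(Z).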